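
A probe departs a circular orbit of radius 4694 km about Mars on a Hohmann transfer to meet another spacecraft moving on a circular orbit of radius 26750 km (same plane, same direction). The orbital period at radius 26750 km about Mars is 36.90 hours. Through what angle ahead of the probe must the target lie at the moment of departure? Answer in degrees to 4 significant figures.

φ = 98.89°

From Kepler's third law T² = 4π²r³/μ at r = 26750 km, T = 36.90 hours = 36.90 × 3600 s = 1.3284×10^5 s: μ = 4π²r³/T² = 42822.6 km³/s².
Semi-major axis of the transfer orbit: a_t = (4694 + 26750)/2 = 15722 km.
Transfer time t = π√(a_t³/μ) = 29928 s.
Target angular speed ω₂ = √(μ/r₂³) = 4.7299×10^-5 rad/s.
Angle swept by the target during transfer: ω₂·t = 1.4156 rad = 81.11°.
The probe traverses 180° on the transfer ellipse, so the target must lead by 180° − 81.11° = 98.89°.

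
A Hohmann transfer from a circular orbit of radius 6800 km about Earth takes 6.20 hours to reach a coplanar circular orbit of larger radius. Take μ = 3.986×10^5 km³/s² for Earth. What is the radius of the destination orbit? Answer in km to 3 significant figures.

Transfer time t = 6.20 hours = 22320 s, and t = π√(a_t³/μ).
So a_t = (μ t²/π²)^(1/3) = (3.986×10^5 × (22320)² / π²)^(1/3) = 27198 km.
Since a_t = (r₁ + r₂)/2, r₂ = 2a_t − r₁ = 2×27198 − 6800 = 47596 km.

r₂ = 47600 km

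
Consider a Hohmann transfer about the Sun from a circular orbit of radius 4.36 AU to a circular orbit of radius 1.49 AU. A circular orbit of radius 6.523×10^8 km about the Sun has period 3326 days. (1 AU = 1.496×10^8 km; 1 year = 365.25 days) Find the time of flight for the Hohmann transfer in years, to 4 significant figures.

t = 2.502 years

From Kepler's third law T² = 4π²r³/μ at r = 6.523×10^8 km, T = 3326 days = 3326 × 86400 s = 2.873664×10^8 s: μ = 4π²r³/T² = 1.32687×10^11 km³/s².
In km: r₁ = 4.36 × 1.496×10^8 = 6.52256×10^8 km; r₂ = 1.49 × 1.496×10^8 = 2.22904×10^8 km.
Transfer-ellipse semi-major axis a_t = (r₁ + r₂)/2 = (6.52256×10^8 + 2.22904×10^8)/2 = 4.3758×10^8 km.
By Kepler's third law the transfer-orbit period is T = 2π√(a_t³/μ), so t = T/2 = 7.8944×10^7 s.
Converting: 7.8944×10^7 s ÷ 3.15576×10^7 s/year (365.25 × 86400) = 2.502 years.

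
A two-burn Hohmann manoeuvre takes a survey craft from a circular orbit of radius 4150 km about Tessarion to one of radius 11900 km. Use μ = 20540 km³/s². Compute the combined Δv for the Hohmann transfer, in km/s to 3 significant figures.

Δv = 0.853 km/s

Semi-major axis of the transfer orbit: a_t = (4150 + 11900)/2 = 8025 km.
Circular speed at r₁: v₁ = √(μ/r₁) = √(20540/4150) = 2.2247 km/s.
On the transfer ellipse at r₁, v² = μ(2/r − 1/a) gives v_p = √[μ(2/r₁ − 1/a_t)] = 2.7091 km/s.
First burn Δv₁ = |v_p − v₁| = 0.4844 km/s.
At r₂, v₂ = √(μ/r₂) = 1.3138 km/s.
Transfer-orbit speed at r₂: v_a = √[μ(2/r₂ − 1/a_t)] = 0.94477 km/s.
Second burn Δv₂ = |v₂ − v_a| = 0.3690 km/s.
Total Δv = Δv₁ + Δv₂ = 0.8534 km/s.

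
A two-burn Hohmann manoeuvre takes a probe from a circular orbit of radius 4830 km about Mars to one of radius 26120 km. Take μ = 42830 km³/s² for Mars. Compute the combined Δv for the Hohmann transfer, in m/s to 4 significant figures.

Δv = 1456 m/s

Transfer-ellipse semi-major axis a_t = (r₁ + r₂)/2 = (4830 + 26120)/2 = 15475 km.
At r₁ the circular-orbit speed is v₁ = √(μ/r₁) = 2.97783 km/s.
Transfer-orbit speed at r₁ (vis-viva): v_p = √[μ(2/r₁ − 1/a_t)] = 3.86876 km/s.
First burn Δv₁ = |v_p − v₁| = 0.8909 km/s.
At r₂, v₂ = √(μ/r₂) = 1.2805 km/s.
Transfer-orbit speed at r₂: v_a = √[μ(2/r₂ − 1/a_t)] = 0.71539 km/s.
Second burn Δv₂ = |v₂ − v_a| = 0.5651 km/s.
Δv = Δv₁ + Δv₂ = 0.8909 + 0.5651 = 1.456 km/s.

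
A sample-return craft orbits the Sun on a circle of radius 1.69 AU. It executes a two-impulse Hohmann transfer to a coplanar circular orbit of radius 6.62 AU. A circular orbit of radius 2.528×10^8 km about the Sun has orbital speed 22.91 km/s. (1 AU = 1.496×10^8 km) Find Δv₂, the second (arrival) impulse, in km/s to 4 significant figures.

Δv₂ = 4.193 km/s

From the circular-orbit relation v² = μ/r at r = 2.528×10^8 km: μ = v²r = (22.91)² × 2.528×10^8 = 1.32687×10^11 km³/s².
In km: r₁ = 1.69 × 1.496×10^8 = 2.52824×10^8 km; r₂ = 6.62 × 1.496×10^8 = 9.90352×10^8 km.
Semi-major axis of the transfer orbit: a_t = (2.52824×10^8 + 9.90352×10^8)/2 = 6.21588×10^8 km.
Circular speed at r = 9.90352×10^8 km: v_c = √(μ/r) = 11.575 km/s.
Vis-viva on the transfer ellipse at r = 9.90352×10^8 km gives v_t = √[μ(2/r − 1/a_t)] = 7.3820 km/s.
Δv₂ = |v_t − v_c| = |7.3820 − 11.575| = 4.193 km/s.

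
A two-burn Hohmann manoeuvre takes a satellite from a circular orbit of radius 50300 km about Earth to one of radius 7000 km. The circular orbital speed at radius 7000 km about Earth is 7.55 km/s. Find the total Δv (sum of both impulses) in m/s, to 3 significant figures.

From the circular-orbit relation v² = μ/r at r = 7000 km: μ = v²r = (7.55)² × 7000 = 3.99018×10^5 km³/s².
Transfer-ellipse semi-major axis a_t = (r₁ + r₂)/2 = (50300 + 7000)/2 = 28650 km.
At r₁ the circular-orbit speed is v₁ = √(μ/r₁) = 2.8165 km/s.
Transfer-orbit speed at r₁ (v² = μ(2/r − 1/a)): v_a = √[μ(2/r₁ − 1/a_t)] = 1.3922 km/s.
First burn Δv₁ = |v_a − v₁| = 1.424 km/s.
At r₂, v₂ = √(μ/r₂) = 7.5500 km/s.
Transfer-orbit speed at r₂: v_p = √[μ(2/r₂ − 1/a_t)] = 10.004 km/s.
Second burn Δv₂ = |v₂ − v_p| = 2.454 km/s.
Total Δv = Δv₁ + Δv₂ = 3.878 km/s.

Δv = 3880 m/s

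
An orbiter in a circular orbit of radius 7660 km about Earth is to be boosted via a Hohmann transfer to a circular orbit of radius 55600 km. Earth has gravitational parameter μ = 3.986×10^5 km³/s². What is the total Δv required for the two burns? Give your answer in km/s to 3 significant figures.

Δv = 3.71 km/s

Semi-major axis of the transfer orbit: a_t = (7660 + 55600)/2 = 31630 km.
At r₁ the circular-orbit speed is v₁ = √(μ/r₁) = 7.214 km/s.
On the transfer ellipse at r₁, vis-viva gives v_p = √[μ(2/r₁ − 1/a_t)] = 9.564 km/s.
First burn Δv₁ = |v_p − v₁| = 2.350 km/s.
At r₂, v₂ = √(μ/r₂) = 2.678 km/s.
Transfer-orbit speed at r₂: v_a = √[μ(2/r₂ − 1/a_t)] = 1.318 km/s.
Second burn Δv₂ = |v₂ − v_a| = 1.360 km/s.
Δv = Δv₁ + Δv₂ = 2.350 + 1.360 = 3.710 km/s.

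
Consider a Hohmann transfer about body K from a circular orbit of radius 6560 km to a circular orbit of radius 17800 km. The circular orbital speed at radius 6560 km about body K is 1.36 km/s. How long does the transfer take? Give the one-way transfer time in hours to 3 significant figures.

t = 10.6 hours

From the circular-orbit relation v² = μ/r at r = 6560 km: μ = v²r = (1.36)² × 6560 = 12133.4 km³/s².
The Hohmann ellipse has a_t = (r₁ + r₂)/2 = 12180 km.
Half the transfer-orbit period gives t = π√(a_t³/μ) = 38338 s.
Converting: 38338 s ÷ 3600 s/hour = 10.6 hours.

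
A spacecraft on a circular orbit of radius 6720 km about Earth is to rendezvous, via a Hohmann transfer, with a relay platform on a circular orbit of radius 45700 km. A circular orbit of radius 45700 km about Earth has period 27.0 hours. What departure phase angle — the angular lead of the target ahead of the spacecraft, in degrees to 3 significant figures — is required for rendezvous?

φ = 102°

From Kepler's third law T² = 4π²r³/μ at r = 45700 km, T = 27.0 hours = 27.0 × 3600 s = 97200 s: μ = 4π²r³/T² = 3.98819×10^5 km³/s².
Transfer-ellipse semi-major axis a_t = (r₁ + r₂)/2 = (6720 + 45700)/2 = 26210 km.
Transfer time t = π√(a_t³/μ) = 21109 s.
Target angular speed ω₂ = √(μ/r₂³) = 6.4642×10^-5 rad/s.
Angle swept by the target during transfer: ω₂·t = 1.3645 rad = 78.18°.
Arrival is 180° from departure on the ellipse, so φ = 180° − 78.18° = 102°.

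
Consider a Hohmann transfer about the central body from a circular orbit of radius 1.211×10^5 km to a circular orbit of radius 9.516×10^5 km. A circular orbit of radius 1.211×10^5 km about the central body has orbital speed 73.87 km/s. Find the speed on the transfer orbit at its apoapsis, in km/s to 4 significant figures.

v = 12.52 km/s

From the circular-orbit relation v² = μ/r at r = 1.211×10^5 km: μ = v²r = (73.87)² × 1.211×10^5 = 6.60816×10^8 km³/s².
Semi-major axis of the transfer orbit: a_t = (1.211×10^5 + 9.516×10^5)/2 = 5.3635×10^5 km.
The apoapsis of the transfer ellipse is at r = 9.516×10^5 km.
From the vis-viva equation, v = √[μ(2/r − 1/a_t)] = 12.52 km/s.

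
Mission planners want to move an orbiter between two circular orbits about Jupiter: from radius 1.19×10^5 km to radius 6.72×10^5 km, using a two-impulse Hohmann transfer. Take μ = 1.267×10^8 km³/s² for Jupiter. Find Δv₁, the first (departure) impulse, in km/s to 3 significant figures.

Semi-major axis of the transfer orbit: a_t = (1.190×10^5 + 6.720×10^5)/2 = 3.955×10^5 km.
Circular speed at r = 1.190×10^5 km: v_c = √(μ/r) = 32.630 km/s.
Vis-viva on the transfer ellipse at r = 1.190×10^5 km gives v_t = √[μ(2/r − 1/a_t)] = 42.533 km/s.
Δv₁ = |v_t − v_c| = |42.533 − 32.630| = 9.903 km/s.

Δv₁ = 9.90 km/s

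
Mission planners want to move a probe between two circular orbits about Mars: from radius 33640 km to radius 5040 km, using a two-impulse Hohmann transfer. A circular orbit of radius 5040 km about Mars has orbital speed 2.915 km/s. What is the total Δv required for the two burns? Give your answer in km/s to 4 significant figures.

From the circular-orbit relation v² = μ/r at r = 5040 km: μ = v²r = (2.915)² × 5040 = 42826.0 km³/s².
The Hohmann ellipse has a_t = (r₁ + r₂)/2 = 19340 km.
At r₁ the circular-orbit speed is v₁ = √(μ/r₁) = 1.1283 km/s.
On the transfer ellipse at r₁, vis-viva gives v_a = √[μ(2/r₁ − 1/a_t)] = 0.57599 km/s.
First burn Δv₁ = |v_a − v₁| = 0.5523 km/s.
Circular speed at r₂: v₂ = √(μ/r₂) = 2.9150 km/s.
Transfer-orbit speed at r₂: v_p = √[μ(2/r₂ − 1/a_t)] = 3.8445 km/s.
Second burn Δv₂ = |v₂ − v_p| = 0.9295 km/s.
Total Δv = Δv₁ + Δv₂ = 1.482 km/s.

Δv = 1.482 km/s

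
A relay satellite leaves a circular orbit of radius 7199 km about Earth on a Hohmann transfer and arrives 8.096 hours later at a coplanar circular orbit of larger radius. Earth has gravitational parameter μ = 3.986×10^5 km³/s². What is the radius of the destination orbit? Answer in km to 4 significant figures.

Transfer time t = 8.096 hours = 29145.6 s, and t = π√(a_t³/μ).
So a_t = (μ t²/π²)^(1/3) = (3.986×10^5 × (29145.6)² / π²)^(1/3) = 32493 km.
Since a_t = (r₁ + r₂)/2, r₂ = 2a_t − r₁ = 2×32493 − 7199 = 57787 km.

r₂ = 57790 km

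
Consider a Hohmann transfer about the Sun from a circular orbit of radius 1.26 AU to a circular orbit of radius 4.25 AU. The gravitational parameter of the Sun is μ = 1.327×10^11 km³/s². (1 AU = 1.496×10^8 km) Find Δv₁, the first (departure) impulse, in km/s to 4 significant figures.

Δv₁ = 6.422 km/s

In km: r₁ = 1.26 × 1.496×10^8 = 1.88496×10^8 km; r₂ = 4.25 × 1.496×10^8 = 6.358×10^8 km.
Transfer-ellipse semi-major axis a_t = (r₁ + r₂)/2 = (1.88496×10^8 + 6.358×10^8)/2 = 4.12148×10^8 km.
Circular speed at r = 1.88496×10^8 km: v_c = √(μ/r) = 26.533 km/s.
Vis-viva on the transfer ellipse at r = 1.88496×10^8 km gives v_t = √[μ(2/r − 1/a_t)] = 32.955 km/s.
Δv₁ = |v_t − v_c| = |32.955 − 26.533| = 6.422 km/s.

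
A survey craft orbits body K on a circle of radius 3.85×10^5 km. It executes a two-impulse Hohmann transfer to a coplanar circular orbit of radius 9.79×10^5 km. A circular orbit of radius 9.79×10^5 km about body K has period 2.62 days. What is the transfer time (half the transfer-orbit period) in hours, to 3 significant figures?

t = 18.3 hours

From Kepler's third law T² = 4π²r³/μ at r = 9.79×10^5 km, T = 2.62 days = 2.62 × 86400 s = 2.26368×10^5 s: μ = 4π²r³/T² = 7.22899×10^8 km³/s².
Transfer-ellipse semi-major axis a_t = (r₁ + r₂)/2 = (3.850×10^5 + 9.790×10^5)/2 = 6.820×10^5 km.
Half the transfer-orbit period gives t = π√(a_t³/μ) = 65810 s.
Converting: 65810 s ÷ 3600 s/hour = 18.3 hours.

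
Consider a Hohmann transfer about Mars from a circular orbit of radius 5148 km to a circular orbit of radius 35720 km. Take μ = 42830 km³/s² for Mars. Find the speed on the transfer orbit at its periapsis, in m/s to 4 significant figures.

v = 3814 m/s

The Hohmann ellipse has a_t = (r₁ + r₂)/2 = 20434 km.
At periapsis, r = 5148 km.
From the vis-viva equation, v = √[μ(2/r − 1/a_t)] = 3.814 km/s.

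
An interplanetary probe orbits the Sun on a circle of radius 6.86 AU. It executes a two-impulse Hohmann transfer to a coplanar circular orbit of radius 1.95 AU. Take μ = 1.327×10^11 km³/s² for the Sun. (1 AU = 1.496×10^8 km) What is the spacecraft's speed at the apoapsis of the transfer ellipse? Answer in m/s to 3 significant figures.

v = 7570 m/s

In km: r₁ = 6.86 × 1.496×10^8 = 1.026256×10^9 km; r₂ = 1.95 × 1.496×10^8 = 2.9172×10^8 km.
Semi-major axis of the transfer orbit: a_t = (1.026256×10^9 + 2.9172×10^8)/2 = 6.58988×10^8 km.
At apoapsis, r = 1.026256×10^9 km.
Vis-viva: v = √[μ(2/r − 1/a_t)] = √[1.327×10^11 × (2/1.026256×10^9 − 1/6.58988×10^8)] = 7.566 km/s.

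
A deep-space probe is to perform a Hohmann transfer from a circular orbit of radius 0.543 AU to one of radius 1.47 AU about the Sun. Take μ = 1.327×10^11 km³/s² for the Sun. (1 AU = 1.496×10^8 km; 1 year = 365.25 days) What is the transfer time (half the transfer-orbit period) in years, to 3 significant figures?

t = 0.505 years

In km: r₁ = 0.543 × 1.496×10^8 = 8.12328×10^7 km; r₂ = 1.47 × 1.496×10^8 = 2.19912×10^8 km.
Transfer-ellipse semi-major axis a_t = (r₁ + r₂)/2 = (8.12328×10^7 + 2.19912×10^8)/2 = 1.505724×10^8 km.
Half the transfer-orbit period gives t = π√(a_t³/μ) = 1.593×10^7 s.
Converting: 1.593×10^7 s ÷ 3.15576×10^7 s/year (365.25 × 86400) = 0.505 years.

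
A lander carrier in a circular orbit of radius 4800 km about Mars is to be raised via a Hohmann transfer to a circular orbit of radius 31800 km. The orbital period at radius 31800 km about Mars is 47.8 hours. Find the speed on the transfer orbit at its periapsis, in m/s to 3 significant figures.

From Kepler's third law T² = 4π²r³/μ at r = 31800 km, T = 47.8 hours = 47.8 × 3600 s = 1.7208×10^5 s: μ = 4π²r³/T² = 42872.6 km³/s².
Transfer-ellipse semi-major axis a_t = (r₁ + r₂)/2 = (4800 + 31800)/2 = 18300 km.
The periapsis of the transfer ellipse is at r = 4800 km.
Vis-viva: v = √[μ(2/r − 1/a_t)] = √[42872.6 × (2/4800 − 1/18300)] = 3.940 km/s.

v = 3940 m/s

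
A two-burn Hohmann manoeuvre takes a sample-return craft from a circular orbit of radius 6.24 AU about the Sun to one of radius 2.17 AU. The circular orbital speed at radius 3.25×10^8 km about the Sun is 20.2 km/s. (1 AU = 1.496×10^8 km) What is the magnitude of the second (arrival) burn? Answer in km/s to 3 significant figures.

Δv₂ = 4.41 km/s

From the circular-orbit relation v² = μ/r at r = 3.25×10^8 km: μ = v²r = (20.2)² × 3.25×10^8 = 1.32613×10^11 km³/s².
In km: r₁ = 6.24 × 1.496×10^8 = 9.33504×10^8 km; r₂ = 2.17 × 1.496×10^8 = 3.24632×10^8 km.
Semi-major axis of the transfer orbit: a_t = (9.33504×10^8 + 3.24632×10^8)/2 = 6.29068×10^8 km.
Circular speed at r = 3.24632×10^8 km: v_c = √(μ/r) = 20.21 km/s.
Vis-viva on the transfer ellipse at r = 3.24632×10^8 km gives v_t = √[μ(2/r − 1/a_t)] = 24.62 km/s.
Δv₂ = |v_t − v_c| = |24.62 − 20.21| = 4.410 km/s.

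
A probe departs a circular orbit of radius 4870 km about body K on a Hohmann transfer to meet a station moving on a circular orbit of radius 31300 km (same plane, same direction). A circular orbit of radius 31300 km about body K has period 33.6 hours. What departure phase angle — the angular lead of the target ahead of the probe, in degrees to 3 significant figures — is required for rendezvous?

φ = 101°

From Kepler's third law T² = 4π²r³/μ at r = 31300 km, T = 33.6 hours = 33.6 × 3600 s = 1.2096×10^5 s: μ = 4π²r³/T² = 82738.8 km³/s².
Semi-major axis of the transfer orbit: a_t = (4870 + 31300)/2 = 18085 km.
The half-period of the transfer ellipse is t = π√(a_t³/μ) = 26563 s.
Target angular speed ω₂ = √(μ/r₂³) = 5.1944×10^-5 rad/s.
Angle swept by the target during transfer: ω₂·t = 1.3798 rad = 79.06°.
Arrival is 180° from departure on the ellipse, so φ = 180° − 79.06° = 101°.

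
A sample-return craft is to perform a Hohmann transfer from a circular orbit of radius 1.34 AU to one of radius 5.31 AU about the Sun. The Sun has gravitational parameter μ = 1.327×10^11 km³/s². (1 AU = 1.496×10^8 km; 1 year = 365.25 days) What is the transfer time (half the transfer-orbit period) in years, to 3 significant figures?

t = 3.03 years

In km: r₁ = 1.34 × 1.496×10^8 = 2.00464×10^8 km; r₂ = 5.31 × 1.496×10^8 = 7.94376×10^8 km.
Transfer-ellipse semi-major axis a_t = (r₁ + r₂)/2 = (2.00464×10^8 + 7.94376×10^8)/2 = 4.9742×10^8 km.
By Kepler's third law the transfer-orbit period is T = 2π√(a_t³/μ), so t = T/2 = 9.568×10^7 s.
Converting: 9.568×10^7 s ÷ 3.15576×10^7 s/year (365.25 × 86400) = 3.03 years.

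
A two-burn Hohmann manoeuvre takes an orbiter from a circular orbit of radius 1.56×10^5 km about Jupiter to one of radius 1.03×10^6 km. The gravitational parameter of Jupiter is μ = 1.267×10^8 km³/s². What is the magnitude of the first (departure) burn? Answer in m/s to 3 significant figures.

Δv₁ = 9060 m/s

Semi-major axis of the transfer orbit: a_t = (1.560×10^5 + 1.030×10^6)/2 = 5.930×10^5 km.
On the circular orbit at r = 1.560×10^5 km, v_c = √(μ/r) = 28.49876 km/s.
Transfer-orbit speed at the same r (vis-viva, a = a_t): v_t = √[μ(2/r − 1/a_t)] = 37.55928 km/s.
Δv₁ = |v_t − v_c| = |37.55928 − 28.49876| = 9.061 km/s.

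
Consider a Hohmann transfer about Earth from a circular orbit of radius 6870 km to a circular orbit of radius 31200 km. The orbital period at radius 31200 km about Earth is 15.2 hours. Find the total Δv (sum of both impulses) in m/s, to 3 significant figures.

Δv = 3570 m/s

From Kepler's third law T² = 4π²r³/μ at r = 31200 km, T = 15.2 hours = 15.2 × 3600 s = 54720 s: μ = 4π²r³/T² = 4.00434×10^5 km³/s².
Semi-major axis of the transfer orbit: a_t = (6870 + 31200)/2 = 19035 km.
At r₁ the circular-orbit speed is v₁ = √(μ/r₁) = 7.6346 km/s.
Transfer-orbit speed at r₁ (v² = μ(2/r − 1/a)): v_p = √[μ(2/r₁ − 1/a_t)] = 9.7744 km/s.
First burn Δv₁ = |v_p − v₁| = 2.140 km/s.
Circular speed at r₂: v₂ = √(μ/r₂) = 3.5825 km/s.
Transfer-orbit speed at r₂: v_a = √[μ(2/r₂ − 1/a_t)] = 2.1522 km/s.
Second burn Δv₂ = |v₂ − v_a| = 1.430 km/s.
Total Δv = Δv₁ + Δv₂ = 3.570 km/s.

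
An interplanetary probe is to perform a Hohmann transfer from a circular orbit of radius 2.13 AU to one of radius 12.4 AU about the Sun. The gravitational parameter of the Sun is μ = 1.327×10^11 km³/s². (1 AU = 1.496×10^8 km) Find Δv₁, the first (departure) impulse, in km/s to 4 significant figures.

In km: r₁ = 2.13 × 1.496×10^8 = 3.18648×10^8 km; r₂ = 12.4 × 1.496×10^8 = 1.85504×10^9 km.
The Hohmann ellipse has a_t = (r₁ + r₂)/2 = 1.086844×10^9 km.
On the circular orbit at r = 3.18648×10^8 km, v_c = √(μ/r) = 20.407 km/s.
Transfer-orbit speed at the same r (vis-viva, a = a_t): v_t = √[μ(2/r − 1/a_t)] = 26.661 km/s.
Δv₁ = |v_t − v_c| = |26.661 − 20.407| = 6.254 km/s.

Δv₁ = 6.254 km/s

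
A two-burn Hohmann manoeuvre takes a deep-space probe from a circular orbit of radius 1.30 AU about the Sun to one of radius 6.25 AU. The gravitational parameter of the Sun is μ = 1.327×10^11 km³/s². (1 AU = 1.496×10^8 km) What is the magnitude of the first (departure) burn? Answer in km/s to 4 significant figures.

Δv₁ = 7.489 km/s

In km: r₁ = 1.30 × 1.496×10^8 = 1.9448×10^8 km; r₂ = 6.25 × 1.496×10^8 = 9.350×10^8 km.
Transfer-ellipse semi-major axis a_t = (r₁ + r₂)/2 = (1.9448×10^8 + 9.350×10^8)/2 = 5.6474×10^8 km.
On the circular orbit at r = 1.9448×10^8 km, v_c = √(μ/r) = 26.1215 km/s.
Transfer-orbit speed at the same r (vis-viva, a = a_t): v_t = √[μ(2/r − 1/a_t)] = 33.6109 km/s.
Δv₁ = |v_t − v_c| = |33.6109 − 26.1215| = 7.489 km/s.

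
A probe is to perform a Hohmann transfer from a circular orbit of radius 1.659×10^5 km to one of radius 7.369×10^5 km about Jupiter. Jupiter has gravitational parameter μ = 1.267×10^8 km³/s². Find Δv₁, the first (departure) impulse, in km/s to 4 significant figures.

Δv₁ = 7.674 km/s

The Hohmann ellipse has a_t = (r₁ + r₂)/2 = 4.514×10^5 km.
Circular speed at r = 1.659×10^5 km: v_c = √(μ/r) = 27.635 km/s.
Transfer-orbit speed at the same r (vis-viva, a = a_t): v_t = √[μ(2/r − 1/a_t)] = 35.309 km/s.
Δv₁ = |v_t − v_c| = |35.309 − 27.635| = 7.674 km/s.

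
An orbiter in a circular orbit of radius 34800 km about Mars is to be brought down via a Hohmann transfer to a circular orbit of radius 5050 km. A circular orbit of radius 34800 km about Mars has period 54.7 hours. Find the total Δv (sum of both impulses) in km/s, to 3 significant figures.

Δv = 1.49 km/s

From Kepler's third law T² = 4π²r³/μ at r = 34800 km, T = 54.7 hours = 54.7 × 3600 s = 1.9692×10^5 s: μ = 4π²r³/T² = 42906.0 km³/s².
The Hohmann ellipse has a_t = (r₁ + r₂)/2 = 19925 km.
At r₁ the circular-orbit speed is v₁ = √(μ/r₁) = 1.1104 km/s.
On the transfer ellipse at r₁, vis-viva gives v_a = √[μ(2/r₁ − 1/a_t)] = 0.55901 km/s.
First burn Δv₁ = |v_a − v₁| = 0.5514 km/s.
At r₂, v₂ = √(μ/r₂) = 2.91483 km/s.
Transfer-orbit speed at r₂: v_p = √[μ(2/r₂ − 1/a_t)] = 3.85215 km/s.
Second burn Δv₂ = |v₂ − v_p| = 0.9373 km/s.
Δv = Δv₁ + Δv₂ = 0.5514 + 0.9373 = 1.489 km/s.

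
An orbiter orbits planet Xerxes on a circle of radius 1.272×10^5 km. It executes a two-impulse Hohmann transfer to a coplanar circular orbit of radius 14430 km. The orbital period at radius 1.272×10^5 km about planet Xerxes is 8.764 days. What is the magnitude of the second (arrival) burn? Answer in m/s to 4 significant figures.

From Kepler's third law T² = 4π²r³/μ at r = 1.272×10^5 km, T = 8.764 days = 8.764 × 86400 s = 7.572096×10^5 s: μ = 4π²r³/T² = 1.41706×10^5 km³/s².
The Hohmann ellipse has a_t = (r₁ + r₂)/2 = 70815 km.
Circular speed at r = 14430 km: v_c = √(μ/r) = 3.134 km/s.
Vis-viva on the transfer ellipse at r = 14430 km gives v_t = √[μ(2/r − 1/a_t)] = 4.200 km/s.
Δv₂ = |v_t − v_c| = |4.200 − 3.134| = 1.066 km/s.

Δv₂ = 1066 m/s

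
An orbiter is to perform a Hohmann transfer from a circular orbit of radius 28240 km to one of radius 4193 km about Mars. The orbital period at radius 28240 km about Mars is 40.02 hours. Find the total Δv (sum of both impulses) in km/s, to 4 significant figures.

From Kepler's third law T² = 4π²r³/μ at r = 28240 km, T = 40.02 hours = 40.02 × 3600 s = 1.44072×10^5 s: μ = 4π²r³/T² = 42834.6 km³/s².
Transfer-ellipse semi-major axis a_t = (r₁ + r₂)/2 = (28240 + 4193)/2 = 16216.5 km.
At r₁ the circular-orbit speed is v₁ = √(μ/r₁) = 1.23159 km/s.
On the transfer ellipse at r₁, vis-viva equation gives v_a = √[μ(2/r₁ − 1/a_t)] = 0.626252 km/s.
First burn Δv₁ = |v_a − v₁| = 0.6053 km/s.
At r₂, v₂ = √(μ/r₂) = 3.196 km/s.
Transfer-orbit speed at r₂: v_p = √[μ(2/r₂ − 1/a_t)] = 4.218 km/s.
Second burn Δv₂ = |v₂ − v_p| = 1.022 km/s.
Δv = Δv₁ + Δv₂ = 0.6053 + 1.022 = 1.627 km/s.

Δv = 1.627 km/s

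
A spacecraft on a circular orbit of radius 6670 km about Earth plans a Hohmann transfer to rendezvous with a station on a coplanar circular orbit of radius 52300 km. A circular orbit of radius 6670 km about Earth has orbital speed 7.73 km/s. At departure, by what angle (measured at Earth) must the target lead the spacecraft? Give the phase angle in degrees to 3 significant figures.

From the circular-orbit relation v² = μ/r at r = 6670 km: μ = v²r = (7.73)² × 6670 = 3.98552×10^5 km³/s².
Transfer-ellipse semi-major axis a_t = (r₁ + r₂)/2 = (6670 + 52300)/2 = 29485 km.
Transfer time t = π√(a_t³/μ) = 25195 s.
The target's mean motion on its circular orbit is ω₂ = √(μ/r₂³) = 5.2782×10^-5 rad/s.
Angle swept by the target during transfer: ω₂·t = 1.3298 rad = 76.19°.
Arrival is 180° from departure on the ellipse, so φ = 180° − 76.19° = 104°.

φ = 104°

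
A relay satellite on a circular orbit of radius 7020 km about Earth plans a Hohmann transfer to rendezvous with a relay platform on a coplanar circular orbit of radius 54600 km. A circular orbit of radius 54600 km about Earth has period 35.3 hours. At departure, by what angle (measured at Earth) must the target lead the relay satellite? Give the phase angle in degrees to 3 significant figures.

From Kepler's third law T² = 4π²r³/μ at r = 54600 km, T = 35.3 hours = 35.3 × 3600 s = 1.2708×10^5 s: μ = 4π²r³/T² = 3.97909×10^5 km³/s².
The Hohmann ellipse has a_t = (r₁ + r₂)/2 = 30810 km.
The half-period of the transfer ellipse is t = π√(a_t³/μ) = 26934 s.
The target's mean motion on its circular orbit is ω₂ = √(μ/r₂³) = 4.9443×10^-5 rad/s.
Angle swept by the target during transfer: ω₂·t = 1.3317 rad = 76.30°.
Arrival is 180° from departure on the ellipse, so φ = 180° − 76.30° = 104°.

φ = 104°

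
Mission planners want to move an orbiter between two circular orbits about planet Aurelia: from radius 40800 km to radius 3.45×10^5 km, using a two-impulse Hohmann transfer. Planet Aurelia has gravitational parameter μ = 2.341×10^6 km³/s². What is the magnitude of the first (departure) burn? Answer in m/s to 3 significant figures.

Δv₁ = 2560 m/s

The Hohmann ellipse has a_t = (r₁ + r₂)/2 = 1.929×10^5 km.
Circular speed at r = 40800 km: v_c = √(μ/r) = 7.575 km/s.
Transfer-orbit speed at the same r (vis-viva, a = a_t): v_t = √[μ(2/r − 1/a_t)] = 10.13 km/s.
Δv₁ = |v_t − v_c| = |10.13 − 7.575| = 2.555 km/s.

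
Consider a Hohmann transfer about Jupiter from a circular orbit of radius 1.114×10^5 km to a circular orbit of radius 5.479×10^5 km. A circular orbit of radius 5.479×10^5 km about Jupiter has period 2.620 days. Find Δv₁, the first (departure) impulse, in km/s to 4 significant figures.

From Kepler's third law T² = 4π²r³/μ at r = 5.479×10^5 km, T = 2.620 days = 2.620 × 86400 s = 2.26368×10^5 s: μ = 4π²r³/T² = 1.26717×10^8 km³/s².
The Hohmann ellipse has a_t = (r₁ + r₂)/2 = 3.2965×10^5 km.
Circular speed at r = 1.114×10^5 km: v_c = √(μ/r) = 33.727 km/s.
Transfer-orbit speed at the same r (vis-viva, a = a_t): v_t = √[μ(2/r − 1/a_t)] = 43.481 km/s.
Δv₁ = |v_t − v_c| = |43.481 − 33.727| = 9.754 km/s.

Δv₁ = 9.754 km/s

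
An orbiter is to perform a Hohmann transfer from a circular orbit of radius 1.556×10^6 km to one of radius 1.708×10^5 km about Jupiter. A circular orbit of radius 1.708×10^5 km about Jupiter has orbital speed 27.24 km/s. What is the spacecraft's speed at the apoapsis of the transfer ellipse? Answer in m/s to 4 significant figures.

v = 4014 m/s

From the circular-orbit relation v² = μ/r at r = 1.708×10^5 km: μ = v²r = (27.24)² × 1.708×10^5 = 1.26737×10^8 km³/s².
The Hohmann ellipse has a_t = (r₁ + r₂)/2 = 8.634×10^5 km.
At apoapsis, r = 1.556×10^6 km.
Vis-viva: v = √[μ(2/r − 1/a_t)] = √[1.26737×10^8 × (2/1.556×10^6 − 1/8.634×10^5)] = 4.014 km/s.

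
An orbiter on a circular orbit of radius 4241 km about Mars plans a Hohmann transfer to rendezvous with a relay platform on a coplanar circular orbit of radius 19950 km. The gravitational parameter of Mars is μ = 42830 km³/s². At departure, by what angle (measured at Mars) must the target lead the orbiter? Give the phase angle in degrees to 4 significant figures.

Transfer-ellipse semi-major axis a_t = (r₁ + r₂)/2 = (4241 + 19950)/2 = 12095.5 km.
Transfer time t = π√(a_t³/μ) = 20193 s.
Target angular speed ω₂ = √(μ/r₂³) = 7.3445×10^-5 rad/s.
Angle swept by the target during transfer: ω₂·t = 1.4831 rad = 84.98°.
Arrival is 180° from departure on the ellipse, so φ = 180° − 84.98° = 95.02°.

φ = 95.02°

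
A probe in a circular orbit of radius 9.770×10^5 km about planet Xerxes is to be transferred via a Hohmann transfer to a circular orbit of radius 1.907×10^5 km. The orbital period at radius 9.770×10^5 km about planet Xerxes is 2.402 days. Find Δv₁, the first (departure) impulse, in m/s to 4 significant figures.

From Kepler's third law T² = 4π²r³/μ at r = 9.770×10^5 km, T = 2.402 days = 2.402 × 86400 s = 2.075328×10^5 s: μ = 4π²r³/T² = 8.54811×10^8 km³/s².
Transfer-ellipse semi-major axis a_t = (r₁ + r₂)/2 = (9.770×10^5 + 1.907×10^5)/2 = 5.8385×10^5 km.
On the circular orbit at r = 9.770×10^5 km, v_c = √(μ/r) = 29.579 km/s.
Vis-viva on the transfer ellipse at r = 9.770×10^5 km gives v_t = √[μ(2/r − 1/a_t)] = 16.905 km/s.
Δv₁ = |v_t − v_c| = |16.905 − 29.579| = 12.67 km/s.

Δv₁ = 12670 m/s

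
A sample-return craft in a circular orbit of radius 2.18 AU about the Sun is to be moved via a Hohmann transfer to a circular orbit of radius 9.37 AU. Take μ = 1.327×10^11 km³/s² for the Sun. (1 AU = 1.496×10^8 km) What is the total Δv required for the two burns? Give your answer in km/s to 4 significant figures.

Δv = 9.274 km/s

In km: r₁ = 2.18 × 1.496×10^8 = 3.26128×10^8 km; r₂ = 9.37 × 1.496×10^8 = 1.401752×10^9 km.
The Hohmann ellipse has a_t = (r₁ + r₂)/2 = 8.6394×10^8 km.
At r₁ the circular-orbit speed is v₁ = √(μ/r₁) = 20.1716 km/s.
Transfer-orbit speed at r₁ (v² = μ(2/r − 1/a)): v_p = √[μ(2/r₁ − 1/a_t)] = 25.6942 km/s.
First burn Δv₁ = |v_p − v₁| = 5.5226 km/s.
Circular speed at r₂: v₂ = √(μ/r₂) = 9.7297 km/s.
Transfer-orbit speed at r₂: v_a = √[μ(2/r₂ − 1/a_t)] = 5.9779 km/s.
Second burn Δv₂ = |v₂ − v_a| = 3.7518 km/s.
Δv = Δv₁ + Δv₂ = 5.5226 + 3.7518 = 9.274 km/s.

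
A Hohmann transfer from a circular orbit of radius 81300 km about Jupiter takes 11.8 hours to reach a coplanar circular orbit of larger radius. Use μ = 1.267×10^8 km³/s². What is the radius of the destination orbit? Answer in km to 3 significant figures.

r₂ = 4.89×10^5 km

Transfer time t = 11.8 hours = 42480 s, and t = π√(a_t³/μ).
So a_t = (μ t²/π²)^(1/3) = (1.267×10^8 × (42480)² / π²)^(1/3) = 2.8507×10^5 km.
Since a_t = (r₁ + r₂)/2, r₂ = 2a_t − r₁ = 2×2.8507×10^5 − 81300 = 4.8884×10^5 km.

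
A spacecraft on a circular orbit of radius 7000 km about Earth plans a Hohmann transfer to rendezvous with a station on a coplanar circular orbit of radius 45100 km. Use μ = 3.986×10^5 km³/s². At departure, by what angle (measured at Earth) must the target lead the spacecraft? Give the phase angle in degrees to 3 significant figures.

Semi-major axis of the transfer orbit: a_t = (7000 + 45100)/2 = 26050 km.
Transfer time t = π√(a_t³/μ) = 20921 s.
Target angular speed ω₂ = √(μ/r₂³) = 6.5918×10^-5 rad/s.
Angle swept by the target during transfer: ω₂·t = 1.3791 rad = 79.02°.
Arrival is 180° from departure on the ellipse, so φ = 180° − 79.02° = 101°.

φ = 101°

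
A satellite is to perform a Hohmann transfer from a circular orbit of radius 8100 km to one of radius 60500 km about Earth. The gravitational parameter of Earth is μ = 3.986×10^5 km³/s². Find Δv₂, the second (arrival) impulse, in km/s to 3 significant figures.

Δv₂ = 1.32 km/s

The Hohmann ellipse has a_t = (r₁ + r₂)/2 = 34300 km.
Circular speed at r = 60500 km: v_c = √(μ/r) = 2.56679 km/s.
Vis-viva on the transfer ellipse at r = 60500 km gives v_t = √[μ(2/r − 1/a_t)] = 1.24734 km/s.
Δv₂ = |v_t − v_c| = |1.24734 − 2.56679| = 1.319 km/s.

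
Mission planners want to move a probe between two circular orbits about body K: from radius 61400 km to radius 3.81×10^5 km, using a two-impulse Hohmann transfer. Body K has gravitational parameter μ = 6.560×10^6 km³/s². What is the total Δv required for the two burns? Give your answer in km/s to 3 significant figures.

Semi-major axis of the transfer orbit: a_t = (61400 + 3.810×10^5)/2 = 2.212×10^5 km.
At r₁ the circular-orbit speed is v₁ = √(μ/r₁) = 10.3364 km/s.
On the transfer ellipse at r₁, v² = μ(2/r − 1/a) gives v_p = √[μ(2/r₁ − 1/a_t)] = 13.5656 km/s.
First burn Δv₁ = |v_p − v₁| = 3.229 km/s.
At r₂, v₂ = √(μ/r₂) = 4.149 km/s.
Transfer-orbit speed at r₂: v_a = √[μ(2/r₂ − 1/a_t)] = 2.186 km/s.
Second burn Δv₂ = |v₂ − v_a| = 1.963 km/s.
Total Δv = Δv₁ + Δv₂ = 5.192 km/s.

Δv = 5.19 km/s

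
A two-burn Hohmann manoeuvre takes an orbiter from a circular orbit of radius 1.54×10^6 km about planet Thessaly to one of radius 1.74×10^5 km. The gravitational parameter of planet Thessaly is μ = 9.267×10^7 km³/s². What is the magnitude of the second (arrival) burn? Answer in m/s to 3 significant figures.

Semi-major axis of the transfer orbit: a_t = (1.540×10^6 + 1.740×10^5)/2 = 8.570×10^5 km.
On the circular orbit at r = 1.740×10^5 km, v_c = √(μ/r) = 23.078 km/s.
Vis-viva on the transfer ellipse at r = 1.740×10^5 km gives v_t = √[μ(2/r − 1/a_t)] = 30.936 km/s.
Δv₂ = |v_t − v_c| = |30.936 − 23.078| = 7.858 km/s.

Δv₂ = 7860 m/s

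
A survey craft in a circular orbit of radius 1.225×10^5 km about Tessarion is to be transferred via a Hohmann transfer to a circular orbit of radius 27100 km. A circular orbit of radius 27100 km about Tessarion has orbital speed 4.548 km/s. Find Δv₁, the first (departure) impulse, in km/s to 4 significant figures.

From the circular-orbit relation v² = μ/r at r = 27100 km: μ = v²r = (4.548)² × 27100 = 5.60545×10^5 km³/s².
Semi-major axis of the transfer orbit: a_t = (1.225×10^5 + 27100)/2 = 74800 km.
On the circular orbit at r = 1.225×10^5 km, v_c = √(μ/r) = 2.13913 km/s.
Transfer-orbit speed at the same r (vis-viva, a = a_t): v_t = √[μ(2/r − 1/a_t)] = 1.28757 km/s.
Δv₁ = |v_t − v_c| = |1.28757 − 2.13913| = 0.8516 km/s.

Δv₁ = 0.8516 km/s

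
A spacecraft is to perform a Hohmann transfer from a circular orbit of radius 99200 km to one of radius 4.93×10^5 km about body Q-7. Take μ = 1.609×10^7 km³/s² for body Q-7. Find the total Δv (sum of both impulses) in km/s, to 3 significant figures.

Transfer-ellipse semi-major axis a_t = (r₁ + r₂)/2 = (99200 + 4.930×10^5)/2 = 2.961×10^5 km.
At r₁ the circular-orbit speed is v₁ = √(μ/r₁) = 12.7357 km/s.
Transfer-orbit speed at r₁ (v² = μ(2/r − 1/a)): v_p = √[μ(2/r₁ − 1/a_t)] = 16.4334 km/s.
First burn Δv₁ = |v_p − v₁| = 3.698 km/s.
At r₂, v₂ = √(μ/r₂) = 5.713 km/s.
Transfer-orbit speed at r₂: v_a = √[μ(2/r₂ − 1/a_t)] = 3.307 km/s.
Second burn Δv₂ = |v₂ − v_a| = 2.406 km/s.
Total Δv = Δv₁ + Δv₂ = 6.104 km/s.

Δv = 6.10 km/s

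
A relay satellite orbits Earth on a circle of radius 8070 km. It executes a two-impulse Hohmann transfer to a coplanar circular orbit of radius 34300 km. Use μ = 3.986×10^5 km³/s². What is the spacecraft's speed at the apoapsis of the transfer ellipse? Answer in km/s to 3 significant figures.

Transfer-ellipse semi-major axis a_t = (r₁ + r₂)/2 = (8070 + 34300)/2 = 21185 km.
The apoapsis of the transfer ellipse is at r = 34300 km.
Vis-viva: v = √[μ(2/r − 1/a_t)] = √[3.986×10^5 × (2/34300 − 1/21185)] = 2.104 km/s.

v = 2.10 km/s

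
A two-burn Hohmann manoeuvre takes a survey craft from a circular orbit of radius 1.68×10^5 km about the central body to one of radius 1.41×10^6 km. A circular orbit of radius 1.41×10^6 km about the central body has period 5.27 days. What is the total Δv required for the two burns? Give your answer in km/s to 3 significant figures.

Δv = 29.5 km/s

From Kepler's third law T² = 4π²r³/μ at r = 1.41×10^6 km, T = 5.27 days = 5.27 × 86400 s = 4.55328×10^5 s: μ = 4π²r³/T² = 5.33787×10^8 km³/s².
Transfer-ellipse semi-major axis a_t = (r₁ + r₂)/2 = (1.680×10^5 + 1.410×10^6)/2 = 7.890×10^5 km.
Circular speed at r₁: v₁ = √(μ/r₁) = √(5.33787×10^8/1.680×10^5) = 56.368 km/s.
Transfer-orbit speed at r₁ (v² = μ(2/r − 1/a)): v_p = √[μ(2/r₁ − 1/a_t)] = 75.353 km/s.
First burn Δv₁ = |v_p − v₁| = 18.985 km/s.
Circular speed at r₂: v₂ = √(μ/r₂) = 19.457 km/s.
Transfer-orbit speed at r₂: v_a = √[μ(2/r₂ − 1/a_t)] = 8.9782 km/s.
Second burn Δv₂ = |v₂ − v_a| = 10.479 km/s.
Δv = Δv₁ + Δv₂ = 18.985 + 10.479 = 29.46 km/s.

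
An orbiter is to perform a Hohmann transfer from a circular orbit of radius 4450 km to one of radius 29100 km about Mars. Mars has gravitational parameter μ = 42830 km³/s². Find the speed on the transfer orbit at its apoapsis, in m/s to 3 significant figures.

v = 625 m/s

Semi-major axis of the transfer orbit: a_t = (4450 + 29100)/2 = 16775 km.
At apoapsis, r = 29100 km.
Vis-viva: v = √[μ(2/r − 1/a_t)] = √[42830 × (2/29100 − 1/16775)] = 0.6249 km/s.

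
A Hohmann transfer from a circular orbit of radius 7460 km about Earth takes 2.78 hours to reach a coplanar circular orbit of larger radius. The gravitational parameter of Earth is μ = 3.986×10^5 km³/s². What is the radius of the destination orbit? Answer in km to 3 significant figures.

r₂ = 24400 km

Transfer time t = 2.78 hours = 10008 s, and t = π√(a_t³/μ).
So a_t = (μ t²/π²)^(1/3) = (3.986×10^5 × (10008)² / π²)^(1/3) = 15933 km.
Since a_t = (r₁ + r₂)/2, r₂ = 2a_t − r₁ = 2×15933 − 7460 = 24406 km.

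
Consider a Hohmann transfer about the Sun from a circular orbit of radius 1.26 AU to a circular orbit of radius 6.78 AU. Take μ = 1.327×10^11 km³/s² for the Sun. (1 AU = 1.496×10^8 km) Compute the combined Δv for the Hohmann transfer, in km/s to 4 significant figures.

Δv = 12.96 km/s

In km: r₁ = 1.26 × 1.496×10^8 = 1.88496×10^8 km; r₂ = 6.78 × 1.496×10^8 = 1.014288×10^9 km.
The Hohmann ellipse has a_t = (r₁ + r₂)/2 = 6.01392×10^8 km.
At r₁ the circular-orbit speed is v₁ = √(μ/r₁) = 26.533 km/s.
On the transfer ellipse at r₁, vis-viva gives v_p = √[μ(2/r₁ − 1/a_t)] = 34.458 km/s.
First burn Δv₁ = |v_p − v₁| = 7.925 km/s.
Circular speed at r₂: v₂ = √(μ/r₂) = 11.438 km/s.
Transfer-orbit speed at r₂: v_a = √[μ(2/r₂ − 1/a_t)] = 6.4036 km/s.
Second burn Δv₂ = |v₂ − v_a| = 5.034 km/s.
Δv = Δv₁ + Δv₂ = 7.925 + 5.034 = 12.96 km/s.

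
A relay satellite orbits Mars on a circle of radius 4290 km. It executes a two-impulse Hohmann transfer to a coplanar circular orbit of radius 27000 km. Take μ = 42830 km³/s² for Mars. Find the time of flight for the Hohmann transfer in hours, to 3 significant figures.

t = 8.25 hours

Transfer-ellipse semi-major axis a_t = (r₁ + r₂)/2 = (4290 + 27000)/2 = 15645 km.
Half the transfer-orbit period gives t = π√(a_t³/μ) = 29710 s.
Converting: 29710 s ÷ 3600 s/hour = 8.25 hours.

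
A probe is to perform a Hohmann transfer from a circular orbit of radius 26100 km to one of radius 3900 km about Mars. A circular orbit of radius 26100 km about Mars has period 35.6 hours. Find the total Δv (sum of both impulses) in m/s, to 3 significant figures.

Δv = 1680 m/s

From Kepler's third law T² = 4π²r³/μ at r = 26100 km, T = 35.6 hours = 35.6 × 3600 s = 1.2816×10^5 s: μ = 4π²r³/T² = 42734.3 km³/s².
Semi-major axis of the transfer orbit: a_t = (26100 + 3900)/2 = 15000 km.
At r₁ the circular-orbit speed is v₁ = √(μ/r₁) = 1.2796 km/s.
Transfer-orbit speed at r₁ (vis-viva equation): v_a = √[μ(2/r₁ − 1/a_t)] = 0.65246 km/s.
First burn Δv₁ = |v_a − v₁| = 0.6271 km/s.
Circular speed at r₂: v₂ = √(μ/r₂) = 3.310 km/s.
Transfer-orbit speed at r₂: v_p = √[μ(2/r₂ − 1/a_t)] = 4.366 km/s.
Second burn Δv₂ = |v₂ − v_p| = 1.056 km/s.
Total Δv = Δv₁ + Δv₂ = 1.683 km/s.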